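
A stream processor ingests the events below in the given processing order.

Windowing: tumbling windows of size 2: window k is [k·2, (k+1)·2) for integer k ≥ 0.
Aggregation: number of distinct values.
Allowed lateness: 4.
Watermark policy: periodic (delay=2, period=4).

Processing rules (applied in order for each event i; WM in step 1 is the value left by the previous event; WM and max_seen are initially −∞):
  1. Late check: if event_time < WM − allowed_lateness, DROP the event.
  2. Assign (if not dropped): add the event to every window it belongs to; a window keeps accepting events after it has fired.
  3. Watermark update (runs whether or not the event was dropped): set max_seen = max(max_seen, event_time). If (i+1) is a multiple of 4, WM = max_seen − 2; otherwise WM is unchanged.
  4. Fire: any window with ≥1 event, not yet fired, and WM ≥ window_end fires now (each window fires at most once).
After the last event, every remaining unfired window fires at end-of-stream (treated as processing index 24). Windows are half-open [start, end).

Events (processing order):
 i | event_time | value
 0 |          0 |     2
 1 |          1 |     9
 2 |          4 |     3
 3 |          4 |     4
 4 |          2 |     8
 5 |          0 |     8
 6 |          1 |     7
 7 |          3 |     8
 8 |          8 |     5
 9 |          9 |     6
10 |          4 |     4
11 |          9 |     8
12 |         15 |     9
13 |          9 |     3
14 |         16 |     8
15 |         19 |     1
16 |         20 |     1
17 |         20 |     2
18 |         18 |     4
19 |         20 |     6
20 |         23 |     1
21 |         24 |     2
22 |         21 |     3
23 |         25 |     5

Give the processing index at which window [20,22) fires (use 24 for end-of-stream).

i=0 t=0 v=2: → [0,2); WM=−∞
i=1 t=1 v=9: → [0,2); WM=−∞
i=2 t=4 v=3: → [4,6); WM=−∞
i=3 t=4 v=4: → [4,6); WM=2; [0,2) fires=2
i=4 t=2 v=8: → [2,4); WM=2
i=5 t=0 v=8: → [0,2); WM=2
i=6 t=1 v=7: → [0,2); WM=2
i=7 t=3 v=8: → [2,4); WM=2
i=8 t=8 v=5: → [8,10); WM=2
i=9 t=9 v=6: → [8,10); WM=2
i=10 t=4 v=4: → [4,6); WM=2
i=11 t=9 v=8: → [8,10); WM=7; [2,4) fires=1 [4,6) fires=2
i=12 t=15 v=9: → [14,16); WM=7
i=13 t=9 v=3: → [8,10); WM=7
i=14 t=16 v=8: → [16,18); WM=7
i=15 t=19 v=1: → [18,20); WM=17; [8,10) fires=4 [14,16) fires=1
i=16 t=20 v=1: → [20,22); WM=17
i=17 t=20 v=2: → [20,22); WM=17
i=18 t=18 v=4: → [18,20); WM=17
i=19 t=20 v=6: → [20,22); WM=18; [16,18) fires=1
i=20 t=23 v=1: → [22,24); WM=18
i=21 t=24 v=2: → [24,26); WM=18
i=22 t=21 v=3: → [20,22); WM=18
i=23 t=25 v=5: → [24,26); WM=23; [18,20) fires=2 [20,22) fires=4

23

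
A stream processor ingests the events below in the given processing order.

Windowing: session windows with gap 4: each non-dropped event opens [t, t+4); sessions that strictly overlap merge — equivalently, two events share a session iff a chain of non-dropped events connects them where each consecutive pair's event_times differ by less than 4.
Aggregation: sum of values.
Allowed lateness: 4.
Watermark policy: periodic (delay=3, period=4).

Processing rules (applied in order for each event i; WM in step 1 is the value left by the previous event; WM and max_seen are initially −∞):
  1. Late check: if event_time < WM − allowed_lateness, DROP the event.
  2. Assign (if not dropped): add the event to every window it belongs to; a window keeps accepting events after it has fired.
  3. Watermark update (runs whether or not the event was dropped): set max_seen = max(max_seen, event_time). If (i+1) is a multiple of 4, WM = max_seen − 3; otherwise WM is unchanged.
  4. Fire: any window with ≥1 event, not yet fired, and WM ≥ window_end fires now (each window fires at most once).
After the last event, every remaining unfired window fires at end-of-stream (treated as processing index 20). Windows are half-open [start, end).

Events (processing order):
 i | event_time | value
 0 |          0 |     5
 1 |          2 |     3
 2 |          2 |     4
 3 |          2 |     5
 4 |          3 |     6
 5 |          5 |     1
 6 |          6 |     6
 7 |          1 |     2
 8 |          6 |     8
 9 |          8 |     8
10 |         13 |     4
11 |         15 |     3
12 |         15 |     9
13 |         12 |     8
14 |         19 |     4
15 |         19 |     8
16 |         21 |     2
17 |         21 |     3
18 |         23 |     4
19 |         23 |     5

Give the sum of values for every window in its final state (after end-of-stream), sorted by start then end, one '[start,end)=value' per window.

[0,12)=48 [12,19)=24 [19,27)=26

i=0 t=0 v=5: → [0,4); WM=−∞
i=1 t=2 v=3: → [0,6); WM=−∞
i=2 t=2 v=4: → [0,6); WM=−∞
i=3 t=2 v=5: → [0,6); WM=-1
i=4 t=3 v=6: → [0,7); WM=-1
i=5 t=5 v=1: → [0,9); WM=-1
i=6 t=6 v=6: → [0,10); WM=-1
i=7 t=1 v=2: → [0,10); WM=3
i=8 t=6 v=8: → [0,10); WM=3
i=9 t=8 v=8: → [0,12); WM=3
i=10 t=13 v=4: → [13,17); WM=3
i=11 t=15 v=3: → [13,19); WM=12
i=12 t=15 v=9: → [13,19); WM=12
i=13 t=12 v=8: → [12,19); WM=12
i=14 t=19 v=4: → [19,23); WM=12
i=15 t=19 v=8: → [19,23); WM=16
i=16 t=21 v=2: → [19,25); WM=16
i=17 t=21 v=3: → [19,25); WM=16
i=18 t=23 v=4: → [19,27); WM=16
i=19 t=23 v=5: → [19,27); WM=20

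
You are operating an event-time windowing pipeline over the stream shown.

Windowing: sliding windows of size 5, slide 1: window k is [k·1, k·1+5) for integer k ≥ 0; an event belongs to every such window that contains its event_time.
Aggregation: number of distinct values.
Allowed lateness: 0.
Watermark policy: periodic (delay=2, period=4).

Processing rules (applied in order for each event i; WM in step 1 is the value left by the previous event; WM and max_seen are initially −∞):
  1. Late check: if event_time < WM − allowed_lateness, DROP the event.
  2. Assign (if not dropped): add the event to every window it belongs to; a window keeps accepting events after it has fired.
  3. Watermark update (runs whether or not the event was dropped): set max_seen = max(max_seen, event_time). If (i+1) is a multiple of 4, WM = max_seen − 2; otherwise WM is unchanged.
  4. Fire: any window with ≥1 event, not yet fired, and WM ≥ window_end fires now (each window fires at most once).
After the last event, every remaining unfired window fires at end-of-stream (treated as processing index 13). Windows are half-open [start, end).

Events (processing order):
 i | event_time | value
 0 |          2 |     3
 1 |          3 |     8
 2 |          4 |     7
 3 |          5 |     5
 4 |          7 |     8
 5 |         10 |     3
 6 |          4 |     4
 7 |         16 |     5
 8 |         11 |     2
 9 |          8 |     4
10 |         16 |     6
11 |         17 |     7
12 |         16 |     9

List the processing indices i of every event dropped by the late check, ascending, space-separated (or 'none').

8 9

i=0 t=2 v=3: → [2,7),[1,6),[0,5); WM=−∞
i=1 t=3 v=8: → [3,8),[2,7),[1,6),[0,5); WM=−∞
i=2 t=4 v=7: → [4,9),[3,8),[2,7),[1,6),[0,5); WM=−∞
i=3 t=5 v=5: → [5,10),[4,9),[3,8),[2,7),[1,6); WM=3
i=4 t=7 v=8: → [7,12),[6,11),[5,10),[4,9),[3,8); WM=3
i=5 t=10 v=3: → [10,15),[9,14),[8,13),[7,12),[6,11); WM=3
i=6 t=4 v=4: → [4,9),[3,8),[2,7),[1,6),[0,5); WM=3
i=7 t=16 v=5: → [16,21),[15,20),[14,19),[13,18),[12,17); WM=14; [0,5) fires=4 [1,6) fires=5 [2,7) fires=5 [3,8) fires=4 [4,9) fires=4 [5,10) fires=2 [6,11) fires=2 [7,12) fires=2 [8,13) fires=1 [9,14) fires=1
i=8 t=11 v=2: DROP (t<14-0); WM=14
i=9 t=8 v=4: DROP (t<14-0); WM=14
i=10 t=16 v=6: → [16,21),[15,20),[14,19),[13,18),[12,17); WM=14
i=11 t=17 v=7: → [17,22),[16,21),[15,20),[14,19),[13,18); WM=15; [10,15) fires=1
i=12 t=16 v=9: → [16,21),[15,20),[14,19),[13,18),[12,17); WM=15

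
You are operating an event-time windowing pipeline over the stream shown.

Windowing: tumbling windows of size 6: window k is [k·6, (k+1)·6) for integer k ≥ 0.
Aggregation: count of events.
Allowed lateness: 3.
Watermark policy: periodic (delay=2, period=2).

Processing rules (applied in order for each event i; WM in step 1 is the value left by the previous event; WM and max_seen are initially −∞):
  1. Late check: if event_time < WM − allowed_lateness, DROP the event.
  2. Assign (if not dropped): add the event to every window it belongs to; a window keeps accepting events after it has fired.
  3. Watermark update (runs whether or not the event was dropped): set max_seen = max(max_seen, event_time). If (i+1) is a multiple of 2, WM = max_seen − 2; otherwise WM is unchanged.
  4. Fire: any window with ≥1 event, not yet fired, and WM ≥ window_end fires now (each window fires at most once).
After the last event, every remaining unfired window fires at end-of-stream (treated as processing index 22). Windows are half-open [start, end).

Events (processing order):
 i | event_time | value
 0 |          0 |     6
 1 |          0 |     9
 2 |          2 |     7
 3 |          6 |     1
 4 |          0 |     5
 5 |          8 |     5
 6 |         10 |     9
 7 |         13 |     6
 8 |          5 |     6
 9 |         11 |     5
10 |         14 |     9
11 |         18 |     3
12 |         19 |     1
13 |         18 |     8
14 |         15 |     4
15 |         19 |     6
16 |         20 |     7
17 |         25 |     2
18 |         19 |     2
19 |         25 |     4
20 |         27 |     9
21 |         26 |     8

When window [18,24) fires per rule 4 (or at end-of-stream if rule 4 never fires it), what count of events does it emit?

i=0 t=0 v=6: → [0,6); WM=−∞
i=1 t=0 v=9: → [0,6); WM=-2
i=2 t=2 v=7: → [0,6); WM=-2
i=3 t=6 v=1: → [6,12); WM=4
i=4 t=0 v=5: DROP (t<4-3); WM=4
i=5 t=8 v=5: → [6,12); WM=6; [0,6) fires=3
i=6 t=10 v=9: → [6,12); WM=6
i=7 t=13 v=6: → [12,18); WM=11
i=8 t=5 v=6: DROP (t<11-3); WM=11
i=9 t=11 v=5: → [6,12); WM=11
i=10 t=14 v=9: → [12,18); WM=11
i=11 t=18 v=3: → [18,24); WM=16; [6,12) fires=4
i=12 t=19 v=1: → [18,24); WM=16
i=13 t=18 v=8: → [18,24); WM=17
i=14 t=15 v=4: → [12,18); WM=17
i=15 t=19 v=6: → [18,24); WM=17
i=16 t=20 v=7: → [18,24); WM=17
i=17 t=25 v=2: → [24,30); WM=23; [12,18) fires=3
i=18 t=19 v=2: DROP (t<23-3); WM=23
i=19 t=25 v=4: → [24,30); WM=23
i=20 t=27 v=9: → [24,30); WM=23
i=21 t=26 v=8: → [24,30); WM=25; [18,24) fires=5

5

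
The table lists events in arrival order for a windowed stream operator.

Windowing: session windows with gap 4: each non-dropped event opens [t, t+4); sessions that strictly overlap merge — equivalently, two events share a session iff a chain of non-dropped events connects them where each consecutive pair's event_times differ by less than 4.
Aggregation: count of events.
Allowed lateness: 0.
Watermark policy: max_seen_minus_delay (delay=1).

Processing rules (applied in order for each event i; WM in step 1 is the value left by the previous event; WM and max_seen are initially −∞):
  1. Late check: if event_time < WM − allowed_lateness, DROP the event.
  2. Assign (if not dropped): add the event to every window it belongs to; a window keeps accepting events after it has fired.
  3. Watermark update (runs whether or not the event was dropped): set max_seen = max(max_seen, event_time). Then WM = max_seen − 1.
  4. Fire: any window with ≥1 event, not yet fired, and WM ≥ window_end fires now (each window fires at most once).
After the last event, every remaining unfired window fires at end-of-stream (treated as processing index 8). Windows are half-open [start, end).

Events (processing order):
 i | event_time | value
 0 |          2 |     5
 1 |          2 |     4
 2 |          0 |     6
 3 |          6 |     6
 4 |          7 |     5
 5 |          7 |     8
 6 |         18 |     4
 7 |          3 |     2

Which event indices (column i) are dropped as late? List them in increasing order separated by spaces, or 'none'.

i=0 t=2 v=5: → [2,6); WM=1
i=1 t=2 v=4: → [2,6); WM=1
i=2 t=0 v=6: DROP (t<1-0); WM=1
i=3 t=6 v=6: → [6,10); WM=5
i=4 t=7 v=5: → [6,11); WM=6
i=5 t=7 v=8: → [6,11); WM=6
i=6 t=18 v=4: → [18,22); WM=17
i=7 t=3 v=2: DROP (t<17-0); WM=17

2 7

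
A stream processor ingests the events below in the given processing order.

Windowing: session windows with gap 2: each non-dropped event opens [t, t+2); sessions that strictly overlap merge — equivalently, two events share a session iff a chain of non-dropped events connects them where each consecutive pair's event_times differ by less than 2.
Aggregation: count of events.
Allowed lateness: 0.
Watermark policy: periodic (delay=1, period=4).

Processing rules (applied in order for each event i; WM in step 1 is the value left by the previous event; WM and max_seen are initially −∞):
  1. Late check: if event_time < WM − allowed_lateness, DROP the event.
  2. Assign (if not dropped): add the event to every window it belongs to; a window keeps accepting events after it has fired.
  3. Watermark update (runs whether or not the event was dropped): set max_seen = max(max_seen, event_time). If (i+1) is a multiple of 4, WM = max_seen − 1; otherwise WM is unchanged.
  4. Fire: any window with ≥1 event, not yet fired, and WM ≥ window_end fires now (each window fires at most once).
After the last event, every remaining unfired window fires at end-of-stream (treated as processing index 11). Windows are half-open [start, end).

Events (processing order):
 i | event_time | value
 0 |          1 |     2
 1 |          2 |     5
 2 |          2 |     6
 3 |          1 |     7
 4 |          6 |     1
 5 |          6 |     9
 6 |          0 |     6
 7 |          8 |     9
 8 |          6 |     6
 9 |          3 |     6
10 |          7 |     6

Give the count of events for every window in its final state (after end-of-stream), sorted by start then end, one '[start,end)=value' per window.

[1,4)=4 [6,10)=4

i=0 t=1 v=2: → [1,3); WM=−∞
i=1 t=2 v=5: → [1,4); WM=−∞
i=2 t=2 v=6: → [1,4); WM=−∞
i=3 t=1 v=7: → [1,4); WM=1
i=4 t=6 v=1: → [6,8); WM=1
i=5 t=6 v=9: → [6,8); WM=1
i=6 t=0 v=6: DROP (t<1-0); WM=1
i=7 t=8 v=9: → [8,10); WM=7
i=8 t=6 v=6: DROP (t<7-0); WM=7
i=9 t=3 v=6: DROP (t<7-0); WM=7
i=10 t=7 v=6: → [6,10); WM=7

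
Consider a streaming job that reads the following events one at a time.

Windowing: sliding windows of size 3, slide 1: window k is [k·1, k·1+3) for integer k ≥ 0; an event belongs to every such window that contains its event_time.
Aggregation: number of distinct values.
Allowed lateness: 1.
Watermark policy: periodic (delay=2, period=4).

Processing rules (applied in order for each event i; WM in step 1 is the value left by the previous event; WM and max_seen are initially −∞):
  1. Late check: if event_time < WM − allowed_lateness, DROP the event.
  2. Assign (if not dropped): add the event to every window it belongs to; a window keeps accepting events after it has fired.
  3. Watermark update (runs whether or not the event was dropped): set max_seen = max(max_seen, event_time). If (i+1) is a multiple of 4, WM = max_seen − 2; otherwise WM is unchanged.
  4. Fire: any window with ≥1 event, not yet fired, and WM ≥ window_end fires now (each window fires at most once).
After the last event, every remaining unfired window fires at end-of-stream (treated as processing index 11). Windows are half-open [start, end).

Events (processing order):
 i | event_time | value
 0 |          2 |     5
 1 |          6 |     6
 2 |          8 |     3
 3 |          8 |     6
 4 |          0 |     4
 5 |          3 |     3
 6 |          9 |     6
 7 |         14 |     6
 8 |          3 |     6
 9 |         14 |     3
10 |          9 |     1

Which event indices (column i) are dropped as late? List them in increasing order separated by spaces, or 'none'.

i=0 t=2 v=5: → [2,5),[1,4),[0,3); WM=−∞
i=1 t=6 v=6: → [6,9),[5,8),[4,7); WM=−∞
i=2 t=8 v=3: → [8,11),[7,10),[6,9); WM=−∞
i=3 t=8 v=6: → [8,11),[7,10),[6,9); WM=6; [0,3) fires=1 [1,4) fires=1 [2,5) fires=1
i=4 t=0 v=4: DROP (t<6-1); WM=6
i=5 t=3 v=3: DROP (t<6-1); WM=6
i=6 t=9 v=6: → [9,12),[8,11),[7,10); WM=6
i=7 t=14 v=6: → [14,17),[13,16),[12,15); WM=12; [4,7) fires=1 [5,8) fires=1 [6,9) fires=2 [7,10) fires=2 [8,11) fires=2 [9,12) fires=1
i=8 t=3 v=6: DROP (t<12-1); WM=12
i=9 t=14 v=3: → [14,17),[13,16),[12,15); WM=12
i=10 t=9 v=1: DROP (t<12-1); WM=12

4 5 8 10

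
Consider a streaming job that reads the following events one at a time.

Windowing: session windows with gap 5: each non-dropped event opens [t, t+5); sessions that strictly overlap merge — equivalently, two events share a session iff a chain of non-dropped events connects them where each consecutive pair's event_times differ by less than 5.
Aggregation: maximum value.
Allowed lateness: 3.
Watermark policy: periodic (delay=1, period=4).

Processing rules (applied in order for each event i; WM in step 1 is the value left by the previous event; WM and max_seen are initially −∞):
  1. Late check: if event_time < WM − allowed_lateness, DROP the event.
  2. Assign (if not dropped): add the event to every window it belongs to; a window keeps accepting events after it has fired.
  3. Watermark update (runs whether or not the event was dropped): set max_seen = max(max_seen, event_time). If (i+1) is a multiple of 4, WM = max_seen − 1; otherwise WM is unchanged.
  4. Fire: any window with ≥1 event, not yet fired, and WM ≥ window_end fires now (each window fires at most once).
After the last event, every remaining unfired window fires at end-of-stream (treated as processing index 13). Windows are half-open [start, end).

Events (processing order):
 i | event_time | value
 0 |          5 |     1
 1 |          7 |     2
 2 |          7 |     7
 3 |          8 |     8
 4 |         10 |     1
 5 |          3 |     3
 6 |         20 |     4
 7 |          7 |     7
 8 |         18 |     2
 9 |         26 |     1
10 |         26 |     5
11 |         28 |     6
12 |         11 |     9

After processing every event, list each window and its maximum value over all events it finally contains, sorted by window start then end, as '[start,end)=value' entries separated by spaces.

i=0 t=5 v=1: → [5,10); WM=−∞
i=1 t=7 v=2: → [5,12); WM=−∞
i=2 t=7 v=7: → [5,12); WM=−∞
i=3 t=8 v=8: → [5,13); WM=7
i=4 t=10 v=1: → [5,15); WM=7
i=5 t=3 v=3: DROP (t<7-3); WM=7
i=6 t=20 v=4: → [20,25); WM=7
i=7 t=7 v=7: → [5,15); WM=19
i=8 t=18 v=2: → [18,25); WM=19
i=9 t=26 v=1: → [26,31); WM=19
i=10 t=26 v=5: → [26,31); WM=19
i=11 t=28 v=6: → [26,33); WM=27
i=12 t=11 v=9: DROP (t<27-3); WM=27

[5,15)=8 [18,25)=4 [26,33)=6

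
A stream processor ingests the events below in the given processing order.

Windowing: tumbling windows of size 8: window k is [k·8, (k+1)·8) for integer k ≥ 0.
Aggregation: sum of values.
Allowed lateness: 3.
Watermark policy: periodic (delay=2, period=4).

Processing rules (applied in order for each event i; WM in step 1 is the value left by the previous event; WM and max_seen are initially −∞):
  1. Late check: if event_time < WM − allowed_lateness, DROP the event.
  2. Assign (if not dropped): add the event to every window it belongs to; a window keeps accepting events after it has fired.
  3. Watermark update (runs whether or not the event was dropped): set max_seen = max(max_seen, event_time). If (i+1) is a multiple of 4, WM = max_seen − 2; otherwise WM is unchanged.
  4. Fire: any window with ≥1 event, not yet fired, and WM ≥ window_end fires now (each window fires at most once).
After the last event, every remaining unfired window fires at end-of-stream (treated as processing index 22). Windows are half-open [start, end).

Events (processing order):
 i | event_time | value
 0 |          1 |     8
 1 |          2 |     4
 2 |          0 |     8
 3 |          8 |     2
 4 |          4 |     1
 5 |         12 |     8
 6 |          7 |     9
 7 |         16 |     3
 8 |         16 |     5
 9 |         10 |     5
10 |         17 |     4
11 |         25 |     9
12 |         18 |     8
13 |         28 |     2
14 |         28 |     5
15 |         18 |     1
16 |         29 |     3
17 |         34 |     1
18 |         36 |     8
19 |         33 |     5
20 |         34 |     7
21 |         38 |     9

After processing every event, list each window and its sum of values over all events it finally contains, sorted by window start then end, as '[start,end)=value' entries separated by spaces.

i=0 t=1 v=8: → [0,8); WM=−∞
i=1 t=2 v=4: → [0,8); WM=−∞
i=2 t=0 v=8: → [0,8); WM=−∞
i=3 t=8 v=2: → [8,16); WM=6
i=4 t=4 v=1: → [0,8); WM=6
i=5 t=12 v=8: → [8,16); WM=6
i=6 t=7 v=9: → [0,8); WM=6
i=7 t=16 v=3: → [16,24); WM=14; [0,8) fires=30
i=8 t=16 v=5: → [16,24); WM=14
i=9 t=10 v=5: DROP (t<14-3); WM=14
i=10 t=17 v=4: → [16,24); WM=14
i=11 t=25 v=9: → [24,32); WM=23; [8,16) fires=10
i=12 t=18 v=8: DROP (t<23-3); WM=23
i=13 t=28 v=2: → [24,32); WM=23
i=14 t=28 v=5: → [24,32); WM=23
i=15 t=18 v=1: DROP (t<23-3); WM=26; [16,24) fires=12
i=16 t=29 v=3: → [24,32); WM=26
i=17 t=34 v=1: → [32,40); WM=26
i=18 t=36 v=8: → [32,40); WM=26
i=19 t=33 v=5: → [32,40); WM=34; [24,32) fires=19
i=20 t=34 v=7: → [32,40); WM=34
i=21 t=38 v=9: → [32,40); WM=34

[0,8)=30 [8,16)=10 [16,24)=12 [24,32)=19 [32,40)=30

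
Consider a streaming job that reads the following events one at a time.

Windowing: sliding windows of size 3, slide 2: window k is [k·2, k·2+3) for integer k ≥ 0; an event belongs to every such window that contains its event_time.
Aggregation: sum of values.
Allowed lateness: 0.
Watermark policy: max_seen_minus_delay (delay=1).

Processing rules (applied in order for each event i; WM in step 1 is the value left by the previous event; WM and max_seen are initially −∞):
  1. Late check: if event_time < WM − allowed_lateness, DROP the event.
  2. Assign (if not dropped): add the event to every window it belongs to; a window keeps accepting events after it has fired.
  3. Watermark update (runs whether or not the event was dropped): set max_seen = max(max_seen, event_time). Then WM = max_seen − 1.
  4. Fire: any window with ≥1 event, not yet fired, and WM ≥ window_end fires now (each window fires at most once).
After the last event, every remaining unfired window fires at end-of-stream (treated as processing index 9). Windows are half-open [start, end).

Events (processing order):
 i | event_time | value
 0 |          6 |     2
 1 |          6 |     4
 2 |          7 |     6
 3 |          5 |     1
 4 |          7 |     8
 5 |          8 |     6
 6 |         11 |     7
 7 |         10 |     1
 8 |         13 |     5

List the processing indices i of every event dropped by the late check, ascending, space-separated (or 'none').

i=0 t=6 v=2: → [6,9),[4,7); WM=5
i=1 t=6 v=4: → [6,9),[4,7); WM=5
i=2 t=7 v=6: → [6,9); WM=6
i=3 t=5 v=1: DROP (t<6-0); WM=6
i=4 t=7 v=8: → [6,9); WM=6
i=5 t=8 v=6: → [8,11),[6,9); WM=7; [4,7) fires=6
i=6 t=11 v=7: → [10,13); WM=10; [6,9) fires=26
i=7 t=10 v=1: → [10,13),[8,11); WM=10
i=8 t=13 v=5: → [12,15); WM=12; [8,11) fires=7

3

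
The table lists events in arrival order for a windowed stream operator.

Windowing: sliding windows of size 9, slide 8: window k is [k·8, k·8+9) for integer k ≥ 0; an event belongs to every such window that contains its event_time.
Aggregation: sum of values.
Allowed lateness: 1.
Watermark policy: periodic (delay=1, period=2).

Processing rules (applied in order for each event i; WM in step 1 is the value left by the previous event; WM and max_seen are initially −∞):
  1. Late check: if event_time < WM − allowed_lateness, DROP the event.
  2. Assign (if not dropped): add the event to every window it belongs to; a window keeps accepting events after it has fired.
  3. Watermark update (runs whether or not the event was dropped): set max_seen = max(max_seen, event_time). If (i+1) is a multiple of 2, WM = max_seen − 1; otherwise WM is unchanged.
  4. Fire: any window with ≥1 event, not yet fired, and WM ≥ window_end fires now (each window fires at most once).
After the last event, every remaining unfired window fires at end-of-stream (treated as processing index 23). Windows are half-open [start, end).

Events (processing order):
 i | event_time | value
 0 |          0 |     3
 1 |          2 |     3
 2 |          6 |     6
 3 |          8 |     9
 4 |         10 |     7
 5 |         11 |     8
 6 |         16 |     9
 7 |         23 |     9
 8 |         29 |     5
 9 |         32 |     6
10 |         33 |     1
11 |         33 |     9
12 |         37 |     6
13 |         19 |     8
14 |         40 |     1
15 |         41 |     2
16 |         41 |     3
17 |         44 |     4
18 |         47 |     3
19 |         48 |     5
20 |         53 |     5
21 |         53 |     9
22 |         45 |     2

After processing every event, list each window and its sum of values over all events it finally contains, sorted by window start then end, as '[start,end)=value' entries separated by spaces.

i=0 t=0 v=3: → [0,9); WM=−∞
i=1 t=2 v=3: → [0,9); WM=1
i=2 t=6 v=6: → [0,9); WM=1
i=3 t=8 v=9: → [8,17),[0,9); WM=7
i=4 t=10 v=7: → [8,17); WM=7
i=5 t=11 v=8: → [8,17); WM=10; [0,9) fires=21
i=6 t=16 v=9: → [16,25),[8,17); WM=10
i=7 t=23 v=9: → [16,25); WM=22; [8,17) fires=33
i=8 t=29 v=5: → [24,33); WM=22
i=9 t=32 v=6: → [32,41),[24,33); WM=31; [16,25) fires=18
i=10 t=33 v=1: → [32,41); WM=31
i=11 t=33 v=9: → [32,41); WM=32
i=12 t=37 v=6: → [32,41); WM=32
i=13 t=19 v=8: DROP (t<32-1); WM=36; [24,33) fires=11
i=14 t=40 v=1: → [40,49),[32,41); WM=36
i=15 t=41 v=2: → [40,49); WM=40
i=16 t=41 v=3: → [40,49); WM=40
i=17 t=44 v=4: → [40,49); WM=43; [32,41) fires=23
i=18 t=47 v=3: → [40,49); WM=43
i=19 t=48 v=5: → [48,57),[40,49); WM=47
i=20 t=53 v=5: → [48,57); WM=47
i=21 t=53 v=9: → [48,57); WM=52; [40,49) fires=18
i=22 t=45 v=2: DROP (t<52-1); WM=52

[0,9)=21 [8,17)=33 [16,25)=18 [24,33)=11 [32,41)=23 [40,49)=18 [48,57)=19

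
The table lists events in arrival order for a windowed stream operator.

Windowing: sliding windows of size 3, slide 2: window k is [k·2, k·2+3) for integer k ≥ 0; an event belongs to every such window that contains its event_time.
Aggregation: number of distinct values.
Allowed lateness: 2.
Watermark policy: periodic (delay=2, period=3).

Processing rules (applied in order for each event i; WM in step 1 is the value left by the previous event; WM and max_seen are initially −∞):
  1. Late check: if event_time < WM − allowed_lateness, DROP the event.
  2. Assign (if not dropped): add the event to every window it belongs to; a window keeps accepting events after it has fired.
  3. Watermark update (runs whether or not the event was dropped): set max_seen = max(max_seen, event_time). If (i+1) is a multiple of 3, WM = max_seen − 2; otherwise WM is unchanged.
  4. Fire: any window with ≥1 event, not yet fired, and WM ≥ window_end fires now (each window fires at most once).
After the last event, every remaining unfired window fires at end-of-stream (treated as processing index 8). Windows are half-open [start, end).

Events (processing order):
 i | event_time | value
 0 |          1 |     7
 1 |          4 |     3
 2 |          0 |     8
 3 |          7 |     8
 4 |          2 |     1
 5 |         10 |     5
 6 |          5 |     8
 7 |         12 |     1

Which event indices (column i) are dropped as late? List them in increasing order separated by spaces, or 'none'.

6

i=0 t=1 v=7: → [0,3); WM=−∞
i=1 t=4 v=3: → [4,7),[2,5); WM=−∞
i=2 t=0 v=8: → [0,3); WM=2
i=3 t=7 v=8: → [6,9); WM=2
i=4 t=2 v=1: → [2,5),[0,3); WM=2
i=5 t=10 v=5: → [10,13),[8,11); WM=8; [0,3) fires=3 [2,5) fires=2 [4,7) fires=1
i=6 t=5 v=8: DROP (t<8-2); WM=8
i=7 t=12 v=1: → [12,15),[10,13); WM=8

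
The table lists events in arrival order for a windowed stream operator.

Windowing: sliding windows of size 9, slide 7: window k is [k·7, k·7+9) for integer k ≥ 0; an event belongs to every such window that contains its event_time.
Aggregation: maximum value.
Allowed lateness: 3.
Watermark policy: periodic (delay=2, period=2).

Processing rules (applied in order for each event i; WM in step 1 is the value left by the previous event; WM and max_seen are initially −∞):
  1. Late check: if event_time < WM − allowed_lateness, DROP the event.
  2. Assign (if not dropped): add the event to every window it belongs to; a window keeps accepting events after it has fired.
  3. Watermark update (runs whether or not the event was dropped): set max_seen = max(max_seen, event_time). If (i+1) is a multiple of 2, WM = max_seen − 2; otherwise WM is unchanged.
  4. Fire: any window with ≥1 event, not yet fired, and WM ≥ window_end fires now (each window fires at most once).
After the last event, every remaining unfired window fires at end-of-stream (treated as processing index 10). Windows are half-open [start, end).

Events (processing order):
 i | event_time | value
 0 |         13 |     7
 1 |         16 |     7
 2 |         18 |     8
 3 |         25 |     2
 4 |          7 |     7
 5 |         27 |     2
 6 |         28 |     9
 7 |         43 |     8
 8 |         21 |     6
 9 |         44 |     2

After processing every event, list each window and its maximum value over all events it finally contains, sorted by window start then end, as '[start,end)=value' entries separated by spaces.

[7,16)=7 [14,23)=8 [21,30)=9 [28,37)=9 [35,44)=8 [42,51)=8

i=0 t=13 v=7: → [7,16); WM=−∞
i=1 t=16 v=7: → [14,23); WM=14
i=2 t=18 v=8: → [14,23); WM=14
i=3 t=25 v=2: → [21,30); WM=23; [7,16) fires=7 [14,23) fires=8
i=4 t=7 v=7: DROP (t<23-3); WM=23
i=5 t=27 v=2: → [21,30); WM=25
i=6 t=28 v=9: → [28,37),[21,30); WM=25
i=7 t=43 v=8: → [42,51),[35,44); WM=41; [21,30) fires=9 [28,37) fires=9
i=8 t=21 v=6: DROP (t<41-3); WM=41
i=9 t=44 v=2: → [42,51); WM=42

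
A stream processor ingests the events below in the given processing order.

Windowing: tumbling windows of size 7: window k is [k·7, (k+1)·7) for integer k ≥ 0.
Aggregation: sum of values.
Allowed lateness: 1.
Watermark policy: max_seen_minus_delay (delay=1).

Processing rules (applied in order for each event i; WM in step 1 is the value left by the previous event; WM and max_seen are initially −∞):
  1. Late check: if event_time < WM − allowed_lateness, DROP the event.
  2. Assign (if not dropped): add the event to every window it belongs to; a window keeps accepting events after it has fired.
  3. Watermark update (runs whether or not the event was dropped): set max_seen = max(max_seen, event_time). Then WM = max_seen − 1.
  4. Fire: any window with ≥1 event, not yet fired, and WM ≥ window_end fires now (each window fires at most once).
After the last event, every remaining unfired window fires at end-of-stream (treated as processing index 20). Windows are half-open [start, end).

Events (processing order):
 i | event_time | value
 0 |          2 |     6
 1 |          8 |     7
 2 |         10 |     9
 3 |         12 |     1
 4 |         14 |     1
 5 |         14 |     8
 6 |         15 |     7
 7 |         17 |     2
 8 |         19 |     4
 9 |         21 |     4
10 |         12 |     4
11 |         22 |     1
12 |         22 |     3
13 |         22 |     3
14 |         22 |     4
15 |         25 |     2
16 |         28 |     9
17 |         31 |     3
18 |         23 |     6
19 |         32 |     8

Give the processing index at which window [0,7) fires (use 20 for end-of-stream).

1

i=0 t=2 v=6: → [0,7); WM=1
i=1 t=8 v=7: → [7,14); WM=7; [0,7) fires=6
i=2 t=10 v=9: → [7,14); WM=9
i=3 t=12 v=1: → [7,14); WM=11
i=4 t=14 v=1: → [14,21); WM=13
i=5 t=14 v=8: → [14,21); WM=13
i=6 t=15 v=7: → [14,21); WM=14; [7,14) fires=17
i=7 t=17 v=2: → [14,21); WM=16
i=8 t=19 v=4: → [14,21); WM=18
i=9 t=21 v=4: → [21,28); WM=20
i=10 t=12 v=4: DROP (t<20-1); WM=20
i=11 t=22 v=1: → [21,28); WM=21; [14,21) fires=22
i=12 t=22 v=3: → [21,28); WM=21
i=13 t=22 v=3: → [21,28); WM=21
i=14 t=22 v=4: → [21,28); WM=21
i=15 t=25 v=2: → [21,28); WM=24
i=16 t=28 v=9: → [28,35); WM=27
i=17 t=31 v=3: → [28,35); WM=30; [21,28) fires=17
i=18 t=23 v=6: DROP (t<30-1); WM=30
i=19 t=32 v=8: → [28,35); WM=31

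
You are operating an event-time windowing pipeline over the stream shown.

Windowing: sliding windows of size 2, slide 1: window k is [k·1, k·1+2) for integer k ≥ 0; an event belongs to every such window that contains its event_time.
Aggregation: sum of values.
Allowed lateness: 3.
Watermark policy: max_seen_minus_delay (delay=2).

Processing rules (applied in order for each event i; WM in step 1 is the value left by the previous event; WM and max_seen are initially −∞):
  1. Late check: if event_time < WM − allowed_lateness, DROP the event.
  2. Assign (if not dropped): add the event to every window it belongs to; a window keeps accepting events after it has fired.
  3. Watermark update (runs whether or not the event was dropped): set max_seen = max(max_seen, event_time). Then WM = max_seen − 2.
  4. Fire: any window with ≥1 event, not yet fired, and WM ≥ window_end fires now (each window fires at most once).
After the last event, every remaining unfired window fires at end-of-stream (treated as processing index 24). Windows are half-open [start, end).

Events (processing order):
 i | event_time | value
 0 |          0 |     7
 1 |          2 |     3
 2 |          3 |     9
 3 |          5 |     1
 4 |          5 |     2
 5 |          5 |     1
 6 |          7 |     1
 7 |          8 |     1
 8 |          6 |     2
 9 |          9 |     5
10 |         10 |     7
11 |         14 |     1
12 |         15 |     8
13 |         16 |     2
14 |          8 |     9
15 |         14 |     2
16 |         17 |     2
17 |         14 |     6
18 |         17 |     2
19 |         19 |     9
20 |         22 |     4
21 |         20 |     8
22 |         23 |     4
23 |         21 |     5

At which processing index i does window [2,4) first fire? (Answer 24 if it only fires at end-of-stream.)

6

i=0 t=0 v=7: → [0,2); WM=-2
i=1 t=2 v=3: → [2,4),[1,3); WM=0
i=2 t=3 v=9: → [3,5),[2,4); WM=1
i=3 t=5 v=1: → [5,7),[4,6); WM=3; [0,2) fires=7 [1,3) fires=3
i=4 t=5 v=2: → [5,7),[4,6); WM=3
i=5 t=5 v=1: → [5,7),[4,6); WM=3
i=6 t=7 v=1: → [7,9),[6,8); WM=5; [2,4) fires=12 [3,5) fires=9
i=7 t=8 v=1: → [8,10),[7,9); WM=6; [4,6) fires=4
i=8 t=6 v=2: → [6,8),[5,7); WM=6
i=9 t=9 v=5: → [9,11),[8,10); WM=7; [5,7) fires=6
i=10 t=10 v=7: → [10,12),[9,11); WM=8; [6,8) fires=3
i=11 t=14 v=1: → [14,16),[13,15); WM=12; [7,9) fires=2 [8,10) fires=6 [9,11) fires=12 [10,12) fires=7
i=12 t=15 v=8: → [15,17),[14,16); WM=13
i=13 t=16 v=2: → [16,18),[15,17); WM=14
i=14 t=8 v=9: DROP (t<14-3); WM=14
i=15 t=14 v=2: → [14,16),[13,15); WM=14
i=16 t=17 v=2: → [17,19),[16,18); WM=15; [13,15) fires=3
i=17 t=14 v=6: → [14,16),[13,15); WM=15
i=18 t=17 v=2: → [17,19),[16,18); WM=15
i=19 t=19 v=9: → [19,21),[18,20); WM=17; [14,16) fires=17 [15,17) fires=10
i=20 t=22 v=4: → [22,24),[21,23); WM=20; [16,18) fires=6 [17,19) fires=4 [18,20) fires=9
i=21 t=20 v=8: → [20,22),[19,21); WM=20
i=22 t=23 v=4: → [23,25),[22,24); WM=21; [19,21) fires=17
i=23 t=21 v=5: → [21,23),[20,22); WM=21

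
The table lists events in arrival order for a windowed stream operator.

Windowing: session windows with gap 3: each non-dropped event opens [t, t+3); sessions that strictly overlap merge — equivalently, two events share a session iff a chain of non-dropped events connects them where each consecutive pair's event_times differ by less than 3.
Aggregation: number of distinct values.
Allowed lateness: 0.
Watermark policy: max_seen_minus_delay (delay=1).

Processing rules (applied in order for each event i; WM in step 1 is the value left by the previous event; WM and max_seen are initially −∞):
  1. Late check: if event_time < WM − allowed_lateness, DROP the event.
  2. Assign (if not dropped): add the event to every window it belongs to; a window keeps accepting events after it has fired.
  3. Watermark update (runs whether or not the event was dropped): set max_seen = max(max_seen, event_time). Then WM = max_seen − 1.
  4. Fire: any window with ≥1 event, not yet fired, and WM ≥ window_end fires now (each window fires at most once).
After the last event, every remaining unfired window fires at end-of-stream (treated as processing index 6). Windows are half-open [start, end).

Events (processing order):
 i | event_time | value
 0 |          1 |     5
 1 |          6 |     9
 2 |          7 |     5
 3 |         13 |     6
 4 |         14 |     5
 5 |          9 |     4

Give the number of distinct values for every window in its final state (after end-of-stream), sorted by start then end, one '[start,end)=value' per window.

i=0 t=1 v=5: → [1,4); WM=0
i=1 t=6 v=9: → [6,9); WM=5
i=2 t=7 v=5: → [6,10); WM=6
i=3 t=13 v=6: → [13,16); WM=12
i=4 t=14 v=5: → [13,17); WM=13
i=5 t=9 v=4: DROP (t<13-0); WM=13

[1,4)=1 [6,10)=2 [13,17)=2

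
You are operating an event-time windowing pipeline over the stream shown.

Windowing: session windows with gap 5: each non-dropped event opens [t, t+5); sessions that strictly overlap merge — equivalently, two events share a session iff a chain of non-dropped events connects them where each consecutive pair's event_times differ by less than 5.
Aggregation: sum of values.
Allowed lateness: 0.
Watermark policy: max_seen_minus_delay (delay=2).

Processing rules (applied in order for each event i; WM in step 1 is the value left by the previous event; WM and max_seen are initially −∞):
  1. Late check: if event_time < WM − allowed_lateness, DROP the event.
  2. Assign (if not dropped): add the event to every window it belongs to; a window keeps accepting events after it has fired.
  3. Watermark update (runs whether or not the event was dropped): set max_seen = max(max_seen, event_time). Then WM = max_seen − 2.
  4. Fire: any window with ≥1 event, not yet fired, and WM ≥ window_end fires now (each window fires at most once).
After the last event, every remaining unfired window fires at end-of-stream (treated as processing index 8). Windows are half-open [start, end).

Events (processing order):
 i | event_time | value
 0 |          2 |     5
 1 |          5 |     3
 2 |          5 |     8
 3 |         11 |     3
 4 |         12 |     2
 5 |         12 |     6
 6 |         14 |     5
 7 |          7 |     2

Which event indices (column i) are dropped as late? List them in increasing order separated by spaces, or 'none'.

7

i=0 t=2 v=5: → [2,7); WM=0
i=1 t=5 v=3: → [2,10); WM=3
i=2 t=5 v=8: → [2,10); WM=3
i=3 t=11 v=3: → [11,16); WM=9
i=4 t=12 v=2: → [11,17); WM=10
i=5 t=12 v=6: → [11,17); WM=10
i=6 t=14 v=5: → [11,19); WM=12
i=7 t=7 v=2: DROP (t<12-0); WM=12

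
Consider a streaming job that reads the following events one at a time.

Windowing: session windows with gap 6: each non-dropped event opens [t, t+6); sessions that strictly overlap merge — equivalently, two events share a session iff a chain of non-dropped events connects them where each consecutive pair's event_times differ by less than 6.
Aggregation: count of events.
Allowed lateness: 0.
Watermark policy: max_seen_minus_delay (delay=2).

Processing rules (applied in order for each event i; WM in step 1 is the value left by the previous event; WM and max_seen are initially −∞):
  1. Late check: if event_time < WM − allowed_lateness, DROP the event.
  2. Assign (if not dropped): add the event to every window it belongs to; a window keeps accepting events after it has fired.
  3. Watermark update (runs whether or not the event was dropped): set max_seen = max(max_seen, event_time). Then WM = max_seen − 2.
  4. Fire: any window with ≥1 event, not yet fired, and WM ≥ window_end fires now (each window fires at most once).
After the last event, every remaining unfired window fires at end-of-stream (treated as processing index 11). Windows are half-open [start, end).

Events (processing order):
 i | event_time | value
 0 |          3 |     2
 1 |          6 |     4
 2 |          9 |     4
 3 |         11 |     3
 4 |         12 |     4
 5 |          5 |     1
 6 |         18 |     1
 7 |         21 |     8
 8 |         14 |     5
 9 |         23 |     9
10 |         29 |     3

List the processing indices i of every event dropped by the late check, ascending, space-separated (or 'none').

i=0 t=3 v=2: → [3,9); WM=1
i=1 t=6 v=4: → [3,12); WM=4
i=2 t=9 v=4: → [3,15); WM=7
i=3 t=11 v=3: → [3,17); WM=9
i=4 t=12 v=4: → [3,18); WM=10
i=5 t=5 v=1: DROP (t<10-0); WM=10
i=6 t=18 v=1: → [18,24); WM=16
i=7 t=21 v=8: → [18,27); WM=19
i=8 t=14 v=5: DROP (t<19-0); WM=19
i=9 t=23 v=9: → [18,29); WM=21
i=10 t=29 v=3: → [29,35); WM=27

5 8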